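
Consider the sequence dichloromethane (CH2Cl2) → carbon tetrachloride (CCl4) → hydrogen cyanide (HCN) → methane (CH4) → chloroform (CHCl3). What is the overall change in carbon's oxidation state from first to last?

+2

Carbon oxidation states along the series — dichloromethane: 0, carbon tetrachloride: +4, hydrogen cyanide: +2, methane: -4, chloroform: +2.
Net change = +2 − (0) = +2.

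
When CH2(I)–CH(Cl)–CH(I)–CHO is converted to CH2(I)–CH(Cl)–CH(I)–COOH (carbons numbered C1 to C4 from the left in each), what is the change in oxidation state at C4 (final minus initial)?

Before: C4 has 1 bond to C, 1 bond to H, 2 bonds to O → oxidation state +1.
After: C4 has 1 bond to C, 3 bonds to O → oxidation state +3.
Δ = +3 − (+1) = +2, so this is an oxidation at C4.

+2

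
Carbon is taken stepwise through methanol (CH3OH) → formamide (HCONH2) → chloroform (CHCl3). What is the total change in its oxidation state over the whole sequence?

Carbon oxidation states along the series — methanol: -2, formamide: +2, chloroform: +2.
Net change = +2 − (-2) = +4.

+4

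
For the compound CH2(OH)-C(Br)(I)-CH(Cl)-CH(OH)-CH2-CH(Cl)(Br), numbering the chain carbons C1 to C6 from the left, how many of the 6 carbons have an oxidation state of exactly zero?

Tallying each carbon's bonds:
C1: 1C, 2H, 1O → 0 − 2 + 1 = -1
C2: 2C, 1Br, 1I → 0 + 1 + 1 = +2
C3: 2C, 1H, 1Cl → 0 − 1 + 1 = 0
C4: 2C, 1H, 1O → 0 − 1 + 1 = 0
C5: 2C, 2H → 0 − 2 = -2
C6: 1C, 1H, 1Cl, 1Br → 0 − 1 + 1 + 1 = +1
2 carbons (C3, C4) meet the condition.

2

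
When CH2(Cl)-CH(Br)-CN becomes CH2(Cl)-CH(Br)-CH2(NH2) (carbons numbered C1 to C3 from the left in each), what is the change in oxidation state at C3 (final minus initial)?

-4

Before: C3 has 1 bond to C, 3 bonds to N → oxidation state +3.
After: C3 has 1 bond to C, 2 bonds to H, 1 bond to N → oxidation state -1.
Δ = -1 − (+3) = -4, so this is a reduction at C3.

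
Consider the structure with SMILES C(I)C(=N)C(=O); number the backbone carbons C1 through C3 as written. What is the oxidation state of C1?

C1 has one bond to C (0), one bond to I (+1), one bond to H (-1), one bond to H (-1).
Oxidation state = 0 + 1 − 1 − 1 = -1.

-1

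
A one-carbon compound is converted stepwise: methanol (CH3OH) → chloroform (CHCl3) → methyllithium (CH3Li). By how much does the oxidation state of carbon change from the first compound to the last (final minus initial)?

-2

Carbon oxidation states along the series — methanol: -2, chloroform: +2, methyllithium: -4.
Net change = -4 − (-2) = -2.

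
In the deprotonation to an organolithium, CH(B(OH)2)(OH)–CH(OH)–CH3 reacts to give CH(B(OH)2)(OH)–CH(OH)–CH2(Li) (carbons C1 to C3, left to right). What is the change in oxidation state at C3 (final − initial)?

Before: C3 has 1 bond to C, 3 bonds to H → oxidation state -3.
After: C3 has 1 bond to C, 2 bonds to H, 1 bond to Li → oxidation state -3.
Δ = -3 − (-3) = 0, so no net redox change at C3.

0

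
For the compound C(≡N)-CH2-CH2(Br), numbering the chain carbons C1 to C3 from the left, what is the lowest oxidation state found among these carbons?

Bonds to more-electronegative neighbours contribute +1 each, bonds to H or metals contribute −1 each, and C–C bonds contribute 0. Tallying each carbon:
C1: 1C, 3N → 0 + 3 = +3
C2: 2C, 2H → 0 − 2 = -2
C3: 1C, 2H, 1Br → 0 − 2 + 1 = -1
The lowest value is -2.

-2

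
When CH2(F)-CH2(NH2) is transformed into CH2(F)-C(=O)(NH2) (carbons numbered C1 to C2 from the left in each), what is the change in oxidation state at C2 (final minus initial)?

Before: C2 has 1 bond to C, 2 bonds to H, 1 bond to N → oxidation state -1.
After: C2 has 1 bond to C, 2 bonds to O, 1 bond to N → oxidation state +3.
Δ = +3 − (-1) = +4, so this is an oxidation at C2.

+4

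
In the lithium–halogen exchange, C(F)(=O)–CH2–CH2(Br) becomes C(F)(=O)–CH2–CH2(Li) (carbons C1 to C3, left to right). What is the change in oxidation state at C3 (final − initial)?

-2

Before: C3 has 1 bond to C, 2 bonds to H, 1 bond to Br → oxidation state -1.
After: C3 has 1 bond to C, 2 bonds to H, 1 bond to Li → oxidation state -3.
Δ = -3 − (-1) = -2, so this is a reduction at C3.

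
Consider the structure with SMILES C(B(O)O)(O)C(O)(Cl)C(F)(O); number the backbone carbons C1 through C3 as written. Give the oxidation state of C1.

-1

Count +1 for every bond to an atom more electronegative than carbon and −1 for every bond to one less electronegative; C–C bonds are 0.
C1 has one bond to C (0), one bond to B (-1), one bond to O (+1), one bond to H (-1).
Oxidation state = 0 − 1 + 1 − 1 = -1.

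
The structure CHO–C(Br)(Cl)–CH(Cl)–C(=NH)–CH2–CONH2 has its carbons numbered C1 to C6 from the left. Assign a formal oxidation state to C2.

C2 has one bond to C (0), one bond to C (0), one bond to Br (+1), one bond to Cl (+1).
Oxidation state = 0 + 0 + 1 + 1 = +2.

+2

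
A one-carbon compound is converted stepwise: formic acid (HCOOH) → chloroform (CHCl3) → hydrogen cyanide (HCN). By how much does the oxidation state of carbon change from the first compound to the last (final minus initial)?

0

Carbon oxidation states along the series — formic acid: +2, chloroform: +2, hydrogen cyanide: +2.
Net change = +2 − (+2) = 0.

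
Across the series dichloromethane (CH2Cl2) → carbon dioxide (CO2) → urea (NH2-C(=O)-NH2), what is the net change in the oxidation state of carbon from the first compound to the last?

+4

Carbon oxidation states along the series — dichloromethane: 0, carbon dioxide: +4, urea: +4.
Net change = +4 − (0) = +4.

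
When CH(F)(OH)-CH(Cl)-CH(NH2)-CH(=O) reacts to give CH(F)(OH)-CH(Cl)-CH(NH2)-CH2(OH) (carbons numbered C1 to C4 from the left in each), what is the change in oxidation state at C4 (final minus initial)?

-2

Before: C4 has 1 bond to C, 1 bond to H, 2 bonds to O → oxidation state +1.
After: C4 has 1 bond to C, 2 bonds to H, 1 bond to O → oxidation state -1.
Δ = -1 − (+1) = -2, so this is a reduction at C4.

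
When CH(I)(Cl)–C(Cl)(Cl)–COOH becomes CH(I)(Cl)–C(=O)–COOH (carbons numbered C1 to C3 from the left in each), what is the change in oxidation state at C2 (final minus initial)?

0

Before: C2 has 2 bonds to C, 2 bonds to Cl → oxidation state +2.
After: C2 has 2 bonds to C, 2 bonds to O → oxidation state +2.
Δ = +2 − (+2) = 0, so no net redox change at C2.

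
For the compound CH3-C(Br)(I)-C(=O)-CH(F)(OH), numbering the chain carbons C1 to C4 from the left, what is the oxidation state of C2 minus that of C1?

+5

C2: 2C, 1Br, 1I → 0 + 1 + 1 = +2
C1: 1C, 3H → 0 − 3 = -3
Difference: +2 − (-3) = +5.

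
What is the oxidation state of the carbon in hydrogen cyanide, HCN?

The carbon has one bond to H (-1), a triple bond to N (3×+1 = +3).
Oxidation state = -1 + 3 = +2.

+2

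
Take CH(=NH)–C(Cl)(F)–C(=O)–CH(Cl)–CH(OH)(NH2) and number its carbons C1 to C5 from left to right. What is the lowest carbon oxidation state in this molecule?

Tallying each carbon's bonds:
C1: 1C, 1H, 2N → 0 − 1 + 2 = +1
C2: 2C, 1F, 1Cl → 0 + 1 + 1 = +2
C3: 2C, 2O → 0 + 2 = +2
C4: 2C, 1H, 1Cl → 0 − 1 + 1 = 0
C5: 1C, 1H, 1O, 1N → 0 − 1 + 1 + 1 = +1
The lowest value is 0.

0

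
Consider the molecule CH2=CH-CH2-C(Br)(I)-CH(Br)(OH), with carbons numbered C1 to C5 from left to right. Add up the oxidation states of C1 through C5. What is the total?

-2

Assign +1 per bond to O/N/halogen, −1 per bond to H or an electropositive element, and 0 per bond to carbon. Tallying each carbon:
C1: 2C, 2H → 0 − 2 = -2
C2: 3C, 1H → 0 − 1 = -1
C3: 2C, 2H → 0 − 2 = -2
C4: 2C, 1Br, 1I → 0 + 1 + 1 = +2
C5: 1C, 1H, 1O, 1Br → 0 − 1 + 1 + 1 = +1
Sum = -2 − 1 − 2 + 2 + 1 = -2.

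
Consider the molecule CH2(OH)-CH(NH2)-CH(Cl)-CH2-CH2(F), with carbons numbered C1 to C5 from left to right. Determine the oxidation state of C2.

0

Bonds to more-electronegative neighbours contribute +1 each, bonds to H or metals contribute −1 each, and C–C bonds contribute 0.
C2 has one bond to C (0), one bond to C (0), one bond to N (+1), one bond to H (-1).
Oxidation state = 0 + 0 + 1 − 1 = 0.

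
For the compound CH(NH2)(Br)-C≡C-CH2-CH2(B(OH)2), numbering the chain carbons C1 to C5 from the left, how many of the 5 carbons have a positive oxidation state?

Bonds to more-electronegative neighbours contribute +1 each, bonds to H or metals contribute −1 each, and C–C bonds contribute 0. Tallying each carbon:
C1: 1C, 1H, 1N, 1Br → 0 − 1 + 1 + 1 = +1
C2: 4C → 0 = 0
C3: 4C → 0 = 0
C4: 2C, 2H → 0 − 2 = -2
C5: 1C, 2H, 1B → 0 − 2 − 1 = -3
1 carbon (C1) meets the condition.

1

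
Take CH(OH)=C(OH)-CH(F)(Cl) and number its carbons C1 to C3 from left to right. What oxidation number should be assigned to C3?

C3 has one bond to C (0), one bond to F (+1), one bond to Cl (+1), one bond to H (-1).
Oxidation state = 0 + 1 + 1 − 1 = +1.

+1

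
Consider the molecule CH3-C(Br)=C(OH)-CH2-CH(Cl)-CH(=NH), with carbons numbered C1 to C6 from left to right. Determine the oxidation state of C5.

0

C5 has one bond to C (0), one bond to C (0), one bond to Cl (+1), one bond to H (-1).
Oxidation state = 0 + 0 + 1 − 1 = 0.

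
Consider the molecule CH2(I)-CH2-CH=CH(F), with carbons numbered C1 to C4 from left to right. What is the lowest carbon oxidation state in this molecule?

-2

Each bond to a more electronegative atom (O, N, halogen) counts +1, each bond to a less electronegative atom (H, metal, B, Si) counts −1, and each C–C bond counts 0. Tallying each carbon:
C1: 1C, 2H, 1I → 0 − 2 + 1 = -1
C2: 2C, 2H → 0 − 2 = -2
C3: 3C, 1H → 0 − 1 = -1
C4: 2C, 1H, 1F → 0 − 1 + 1 = 0
The lowest value is -2.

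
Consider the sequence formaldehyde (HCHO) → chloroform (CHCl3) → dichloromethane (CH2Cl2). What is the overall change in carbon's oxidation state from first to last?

Carbon oxidation states along the series — formaldehyde: 0, chloroform: +2, dichloromethane: 0.
Net change = 0 − (0) = 0.

0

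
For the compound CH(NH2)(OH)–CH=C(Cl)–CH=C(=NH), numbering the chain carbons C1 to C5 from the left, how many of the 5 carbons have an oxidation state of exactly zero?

0

Tallying each carbon's bonds:
C1: 1C, 1H, 1O, 1N → 0 − 1 + 1 + 1 = +1
C2: 3C, 1H → 0 − 1 = -1
C3: 3C, 1Cl → 0 + 1 = +1
C4: 3C, 1H → 0 − 1 = -1
C5: 2C, 2N → 0 + 2 = +2
0 carbons meet the condition.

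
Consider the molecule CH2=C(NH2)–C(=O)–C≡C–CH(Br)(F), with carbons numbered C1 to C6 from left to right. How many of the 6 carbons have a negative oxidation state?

1

Tallying each carbon's bonds:
C1: 2C, 2H → 0 − 2 = -2
C2: 3C, 1N → 0 + 1 = +1
C3: 2C, 2O → 0 + 2 = +2
C4: 4C → 0 = 0
C5: 4C → 0 = 0
C6: 1C, 1H, 1F, 1Br → 0 − 1 + 1 + 1 = +1
1 carbon (C1) meets the condition.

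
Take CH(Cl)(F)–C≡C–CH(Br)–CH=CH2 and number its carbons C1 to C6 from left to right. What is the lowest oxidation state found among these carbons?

-2

Count +1 for every bond to an atom more electronegative than carbon and −1 for every bond to one less electronegative; C–C bonds are 0. Tallying each carbon:
C1: 1C, 1H, 1F, 1Cl → 0 − 1 + 1 + 1 = +1
C2: 4C → 0 = 0
C3: 4C → 0 = 0
C4: 2C, 1H, 1Br → 0 − 1 + 1 = 0
C5: 3C, 1H → 0 − 1 = -1
C6: 2C, 2H → 0 − 2 = -2
The lowest value is -2.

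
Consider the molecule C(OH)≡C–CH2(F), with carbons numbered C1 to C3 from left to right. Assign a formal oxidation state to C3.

Bonds to more-electronegative neighbours contribute +1 each, bonds to H or metals contribute −1 each, and C–C bonds contribute 0.
C3 has one bond to C (0), one bond to H (-1), one bond to H (-1), one bond to F (+1).
Oxidation state = 0 − 1 − 1 + 1 = -1.

-1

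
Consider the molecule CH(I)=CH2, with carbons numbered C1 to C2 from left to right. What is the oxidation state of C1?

0

C1 has a double bond to C (2×0 = 0), one bond to I (+1), one bond to H (-1).
Oxidation state = 0 + 1 − 1 = 0.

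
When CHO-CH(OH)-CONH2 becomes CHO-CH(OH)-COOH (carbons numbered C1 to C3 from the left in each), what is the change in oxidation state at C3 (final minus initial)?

0

Before: C3 has 1 bond to C, 2 bonds to O, 1 bond to N → oxidation state +3.
After: C3 has 1 bond to C, 3 bonds to O → oxidation state +3.
Δ = +3 − (+3) = 0, so no net redox change at C3.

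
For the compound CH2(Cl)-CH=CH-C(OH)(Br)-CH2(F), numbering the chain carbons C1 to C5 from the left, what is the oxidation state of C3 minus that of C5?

C3: 3C, 1H → 0 − 1 = -1
C5: 1C, 2H, 1F → 0 − 2 + 1 = -1
Difference: -1 − (-1) = 0.

0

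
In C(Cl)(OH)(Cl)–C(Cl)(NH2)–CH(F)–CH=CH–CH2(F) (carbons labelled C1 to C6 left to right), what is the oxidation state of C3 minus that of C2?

C3: 2C, 1H, 1F → 0 − 1 + 1 = 0
C2: 2C, 1N, 1Cl → 0 + 1 + 1 = +2
Difference: 0 − (+2) = -2.

-2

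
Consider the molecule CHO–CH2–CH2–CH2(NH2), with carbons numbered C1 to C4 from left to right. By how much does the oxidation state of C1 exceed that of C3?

+3

C1: 1C, 1H, 2O → 0 − 1 + 2 = +1
C3: 2C, 2H → 0 − 2 = -2
Difference: +1 − (-2) = +3.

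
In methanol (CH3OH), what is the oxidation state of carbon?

-2

Bonds to more-electronegative neighbours contribute +1 each, bonds to H or metals contribute −1 each, and C–C bonds contribute 0.
The carbon has one bond to H (-1), one bond to H (-1), one bond to H (-1), one bond to O (+1).
Oxidation state = -1 − 1 − 1 + 1 = -2.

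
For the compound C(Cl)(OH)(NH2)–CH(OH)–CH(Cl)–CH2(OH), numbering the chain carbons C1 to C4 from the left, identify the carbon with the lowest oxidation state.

Tallying each carbon's bonds:
C1: 1C, 1O, 1N, 1Cl → 0 + 1 + 1 + 1 = +3
C2: 2C, 1H, 1O → 0 − 1 + 1 = 0
C3: 2C, 1H, 1Cl → 0 − 1 + 1 = 0
C4: 1C, 2H, 1O → 0 − 2 + 1 = -1
The most reduced carbon is C4 at -1.

C4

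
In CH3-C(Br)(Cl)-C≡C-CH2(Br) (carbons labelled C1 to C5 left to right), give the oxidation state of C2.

Bonds to more-electronegative neighbours contribute +1 each, bonds to H or metals contribute −1 each, and C–C bonds contribute 0.
C2 has one bond to C (0), one bond to C (0), one bond to Br (+1), one bond to Cl (+1).
Oxidation state = 0 + 0 + 1 + 1 = +2.

+2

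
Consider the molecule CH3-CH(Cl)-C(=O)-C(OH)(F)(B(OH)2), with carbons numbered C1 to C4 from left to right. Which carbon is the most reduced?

Each bond to a more electronegative atom (O, N, halogen) counts +1, each bond to a less electronegative atom (H, metal, B, Si) counts −1, and each C–C bond counts 0. Tallying each carbon:
C1: 1C, 3H → 0 − 3 = -3
C2: 2C, 1H, 1Cl → 0 − 1 + 1 = 0
C3: 2C, 2O → 0 + 2 = +2
C4: 1C, 1O, 1F, 1B → 0 + 1 + 1 − 1 = +1
The most reduced carbon is C1 at -3.

C1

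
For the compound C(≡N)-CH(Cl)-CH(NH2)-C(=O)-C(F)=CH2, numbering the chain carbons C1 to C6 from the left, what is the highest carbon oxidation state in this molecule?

Each bond to a more electronegative atom (O, N, halogen) counts +1, each bond to a less electronegative atom (H, metal, B, Si) counts −1, and each C–C bond counts 0. Tallying each carbon:
C1: 1C, 3N → 0 + 3 = +3
C2: 2C, 1H, 1Cl → 0 − 1 + 1 = 0
C3: 2C, 1H, 1N → 0 − 1 + 1 = 0
C4: 2C, 2O → 0 + 2 = +2
C5: 3C, 1F → 0 + 1 = +1
C6: 2C, 2H → 0 − 2 = -2
The highest value is +3.

+3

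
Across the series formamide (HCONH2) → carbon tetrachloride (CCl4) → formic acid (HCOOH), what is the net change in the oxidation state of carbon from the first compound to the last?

0

Carbon oxidation states along the series — formamide: +2, carbon tetrachloride: +4, formic acid: +2.
Net change = +2 − (+2) = 0.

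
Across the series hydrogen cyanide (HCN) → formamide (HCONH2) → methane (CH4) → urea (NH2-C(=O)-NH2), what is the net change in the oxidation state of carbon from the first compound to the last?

+2

Carbon oxidation states along the series — hydrogen cyanide: +2, formamide: +2, methane: -4, urea: +4.
Net change = +4 − (+2) = +2.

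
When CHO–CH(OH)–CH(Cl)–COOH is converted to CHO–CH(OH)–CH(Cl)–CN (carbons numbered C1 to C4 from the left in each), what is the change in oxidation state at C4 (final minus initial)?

0

Before: C4 has 1 bond to C, 3 bonds to O → oxidation state +3.
After: C4 has 1 bond to C, 3 bonds to N → oxidation state +3.
Δ = +3 − (+3) = 0, so no net redox change at C4.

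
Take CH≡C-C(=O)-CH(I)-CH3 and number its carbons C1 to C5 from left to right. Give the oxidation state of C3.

+2

C3 has one bond to C (0), one bond to C (0), a double bond to O (2×+1 = +2).
Oxidation state = 0 + 0 + 2 = +2.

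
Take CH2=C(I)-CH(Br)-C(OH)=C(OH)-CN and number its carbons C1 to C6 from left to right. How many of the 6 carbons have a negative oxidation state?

Tallying each carbon's bonds:
C1: 2C, 2H → 0 − 2 = -2
C2: 3C, 1I → 0 + 1 = +1
C3: 2C, 1H, 1Br → 0 − 1 + 1 = 0
C4: 3C, 1O → 0 + 1 = +1
C5: 3C, 1O → 0 + 1 = +1
C6: 1C, 3N → 0 + 3 = +3
1 carbon (C1) meets the condition.

1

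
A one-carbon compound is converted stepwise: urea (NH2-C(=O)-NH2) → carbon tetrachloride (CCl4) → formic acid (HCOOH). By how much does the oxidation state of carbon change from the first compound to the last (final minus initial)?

-2

Carbon oxidation states along the series — urea: +4, carbon tetrachloride: +4, formic acid: +2.
Net change = +2 − (+4) = -2.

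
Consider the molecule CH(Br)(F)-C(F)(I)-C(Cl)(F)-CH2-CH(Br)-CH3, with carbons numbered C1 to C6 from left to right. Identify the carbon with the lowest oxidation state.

Each bond to a more electronegative atom (O, N, halogen) counts +1, each bond to a less electronegative atom (H, metal, B, Si) counts −1, and each C–C bond counts 0. Tallying each carbon:
C1: 1C, 1H, 1F, 1Br → 0 − 1 + 1 + 1 = +1
C2: 2C, 1F, 1I → 0 + 1 + 1 = +2
C3: 2C, 1F, 1Cl → 0 + 1 + 1 = +2
C4: 2C, 2H → 0 − 2 = -2
C5: 2C, 1H, 1Br → 0 − 1 + 1 = 0
C6: 1C, 3H → 0 − 3 = -3
The most reduced carbon is C6 at -3.

C6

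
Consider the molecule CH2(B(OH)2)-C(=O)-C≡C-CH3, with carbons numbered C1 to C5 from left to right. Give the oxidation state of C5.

Assign +1 per bond to O/N/halogen, −1 per bond to H or an electropositive element, and 0 per bond to carbon.
C5 has one bond to C (0), one bond to H (-1), one bond to H (-1), one bond to H (-1).
Oxidation state = 0 − 1 − 1 − 1 = -3.

-3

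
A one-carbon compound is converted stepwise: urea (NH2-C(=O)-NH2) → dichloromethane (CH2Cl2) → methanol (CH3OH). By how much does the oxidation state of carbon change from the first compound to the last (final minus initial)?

Carbon oxidation states along the series — urea: +4, dichloromethane: 0, methanol: -2.
Net change = -2 − (+4) = -6.

-6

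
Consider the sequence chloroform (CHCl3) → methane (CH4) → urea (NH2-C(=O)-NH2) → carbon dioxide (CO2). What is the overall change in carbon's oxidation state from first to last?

Carbon oxidation states along the series — chloroform: +2, methane: -4, urea: +4, carbon dioxide: +4.
Net change = +4 − (+2) = +2.

+2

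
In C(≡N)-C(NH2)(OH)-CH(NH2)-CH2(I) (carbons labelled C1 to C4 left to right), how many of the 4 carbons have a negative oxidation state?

1

Tallying each carbon's bonds:
C1: 1C, 3N → 0 + 3 = +3
C2: 2C, 1O, 1N → 0 + 1 + 1 = +2
C3: 2C, 1H, 1N → 0 − 1 + 1 = 0
C4: 1C, 2H, 1I → 0 − 2 + 1 = -1
1 carbon (C4) meets the condition.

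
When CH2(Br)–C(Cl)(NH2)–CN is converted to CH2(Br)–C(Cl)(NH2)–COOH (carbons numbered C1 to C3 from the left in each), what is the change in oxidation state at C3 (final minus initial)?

Before: C3 has 1 bond to C, 3 bonds to N → oxidation state +3.
After: C3 has 1 bond to C, 3 bonds to O → oxidation state +3.
Δ = +3 − (+3) = 0, so no net redox change at C3.

0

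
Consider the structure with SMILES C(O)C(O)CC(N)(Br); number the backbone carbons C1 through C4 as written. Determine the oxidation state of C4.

C4 has one bond to C (0), one bond to N (+1), one bond to H (-1), one bond to Br (+1).
Oxidation state = 0 + 1 − 1 + 1 = +1.

+1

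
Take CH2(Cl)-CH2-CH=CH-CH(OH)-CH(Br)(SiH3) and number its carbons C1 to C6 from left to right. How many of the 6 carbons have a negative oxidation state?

Assign +1 per bond to O/N/halogen, −1 per bond to H or an electropositive element, and 0 per bond to carbon. Tallying each carbon:
C1: 1C, 2H, 1Cl → 0 − 2 + 1 = -1
C2: 2C, 2H → 0 − 2 = -2
C3: 3C, 1H → 0 − 1 = -1
C4: 3C, 1H → 0 − 1 = -1
C5: 2C, 1H, 1O → 0 − 1 + 1 = 0
C6: 1C, 1H, 1Br, 1Si → 0 − 1 + 1 − 1 = -1
5 carbons (C1, C2, C3, C4, C6) meet the condition.

5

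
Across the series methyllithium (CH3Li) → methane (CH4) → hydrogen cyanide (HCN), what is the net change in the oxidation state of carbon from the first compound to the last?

Carbon oxidation states along the series — methyllithium: -4, methane: -4, hydrogen cyanide: +2.
Net change = +2 − (-4) = +6.

+6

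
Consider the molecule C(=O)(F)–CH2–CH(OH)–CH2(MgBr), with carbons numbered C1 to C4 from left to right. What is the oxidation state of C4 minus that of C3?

C4: 1C, 2H, 1Mg → 0 − 2 − 1 = -3
C3: 2C, 1H, 1O → 0 − 1 + 1 = 0
Difference: -3 − (0) = -3.

-3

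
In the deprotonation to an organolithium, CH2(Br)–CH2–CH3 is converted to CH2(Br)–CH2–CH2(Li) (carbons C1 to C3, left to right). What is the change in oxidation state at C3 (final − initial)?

Before: C3 has 1 bond to C, 3 bonds to H → oxidation state -3.
After: C3 has 1 bond to C, 2 bonds to H, 1 bond to Li → oxidation state -3.
Δ = -3 − (-3) = 0, so no net redox change at C3.

0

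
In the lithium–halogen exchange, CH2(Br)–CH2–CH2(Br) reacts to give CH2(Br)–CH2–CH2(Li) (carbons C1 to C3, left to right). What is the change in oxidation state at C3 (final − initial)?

-2

Before: C3 has 1 bond to C, 2 bonds to H, 1 bond to Br → oxidation state -1.
After: C3 has 1 bond to C, 2 bonds to H, 1 bond to Li → oxidation state -3.
Δ = -3 − (-1) = -2, so this is a reduction at C3.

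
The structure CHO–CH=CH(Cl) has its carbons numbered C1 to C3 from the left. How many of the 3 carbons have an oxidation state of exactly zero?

Tallying each carbon's bonds:
C1: 1C, 1H, 2O → 0 − 1 + 2 = +1
C2: 3C, 1H → 0 − 1 = -1
C3: 2C, 1H, 1Cl → 0 − 1 + 1 = 0
1 carbon (C3) meets the condition.

1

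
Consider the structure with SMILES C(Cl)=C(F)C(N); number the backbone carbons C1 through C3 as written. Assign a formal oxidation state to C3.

C3 has one bond to C (0), one bond to H (-1), one bond to H (-1), one bond to N (+1).
Oxidation state = 0 − 1 − 1 + 1 = -1.

-1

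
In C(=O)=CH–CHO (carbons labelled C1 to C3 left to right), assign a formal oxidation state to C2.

Assign +1 per bond to O/N/halogen, −1 per bond to H or an electropositive element, and 0 per bond to carbon.
C2 has a double bond to C (2×0 = 0), one bond to C (0), one bond to H (-1).
Oxidation state = 0 + 0 − 1 = -1.

-1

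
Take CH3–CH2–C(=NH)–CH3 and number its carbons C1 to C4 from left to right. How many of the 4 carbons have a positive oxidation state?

1

Count +1 for every bond to an atom more electronegative than carbon and −1 for every bond to one less electronegative; C–C bonds are 0. Tallying each carbon:
C1: 1C, 3H → 0 − 3 = -3
C2: 2C, 2H → 0 − 2 = -2
C3: 2C, 2N → 0 + 2 = +2
C4: 1C, 3H → 0 − 3 = -3
1 carbon (C3) meets the condition.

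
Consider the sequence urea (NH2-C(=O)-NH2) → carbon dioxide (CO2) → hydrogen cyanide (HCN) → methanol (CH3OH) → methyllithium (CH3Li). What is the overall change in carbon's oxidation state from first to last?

-8

Carbon oxidation states along the series — urea: +4, carbon dioxide: +4, hydrogen cyanide: +2, methanol: -2, methyllithium: -4.
Net change = -4 − (+4) = -8.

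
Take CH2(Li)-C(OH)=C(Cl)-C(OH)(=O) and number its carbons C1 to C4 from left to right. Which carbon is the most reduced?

C1

Tallying each carbon's bonds:
C1: 1C, 2H, 1Li → 0 − 2 − 1 = -3
C2: 3C, 1O → 0 + 1 = +1
C3: 3C, 1Cl → 0 + 1 = +1
C4: 1C, 3O → 0 + 3 = +3
The most reduced carbon is C1 at -3.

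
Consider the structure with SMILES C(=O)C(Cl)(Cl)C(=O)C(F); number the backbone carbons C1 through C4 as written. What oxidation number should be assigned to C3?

+2

C3 has one bond to C (0), one bond to C (0), a double bond to O (2×+1 = +2).
Oxidation state = 0 + 0 + 2 = +2.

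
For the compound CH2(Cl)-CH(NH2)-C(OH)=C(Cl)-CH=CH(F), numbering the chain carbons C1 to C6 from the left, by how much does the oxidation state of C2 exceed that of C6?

C2: 2C, 1H, 1N → 0 − 1 + 1 = 0
C6: 2C, 1H, 1F → 0 − 1 + 1 = 0
Difference: 0 − (0) = 0.

0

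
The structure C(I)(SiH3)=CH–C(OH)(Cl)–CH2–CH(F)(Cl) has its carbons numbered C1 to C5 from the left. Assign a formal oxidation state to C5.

+1

C5 has one bond to C (0), one bond to H (-1), one bond to F (+1), one bond to Cl (+1).
Oxidation state = 0 − 1 + 1 + 1 = +1.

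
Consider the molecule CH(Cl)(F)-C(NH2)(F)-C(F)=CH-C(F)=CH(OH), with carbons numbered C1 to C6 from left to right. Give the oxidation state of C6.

C6 has a double bond to C (2×0 = 0), one bond to H (-1), one bond to O (+1).
Oxidation state = 0 − 1 + 1 = 0.

0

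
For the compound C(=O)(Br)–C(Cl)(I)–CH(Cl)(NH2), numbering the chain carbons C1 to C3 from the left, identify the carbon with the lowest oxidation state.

C3

Tallying each carbon's bonds:
C1: 1C, 2O, 1Br → 0 + 2 + 1 = +3
C2: 2C, 1Cl, 1I → 0 + 1 + 1 = +2
C3: 1C, 1H, 1N, 1Cl → 0 − 1 + 1 + 1 = +1
The most reduced carbon is C3 at +1.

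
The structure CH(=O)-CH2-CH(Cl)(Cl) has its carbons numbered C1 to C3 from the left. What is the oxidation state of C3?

+1

C3 has one bond to C (0), one bond to Cl (+1), one bond to H (-1), one bond to Cl (+1).
Oxidation state = 0 + 1 − 1 + 1 = +1.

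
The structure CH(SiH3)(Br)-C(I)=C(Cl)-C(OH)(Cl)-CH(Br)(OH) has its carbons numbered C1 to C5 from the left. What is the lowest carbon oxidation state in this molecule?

Tallying each carbon's bonds:
C1: 1C, 1H, 1Br, 1Si → 0 − 1 + 1 − 1 = -1
C2: 3C, 1I → 0 + 1 = +1
C3: 3C, 1Cl → 0 + 1 = +1
C4: 2C, 1O, 1Cl → 0 + 1 + 1 = +2
C5: 1C, 1H, 1O, 1Br → 0 − 1 + 1 + 1 = +1
The lowest value is -1.

-1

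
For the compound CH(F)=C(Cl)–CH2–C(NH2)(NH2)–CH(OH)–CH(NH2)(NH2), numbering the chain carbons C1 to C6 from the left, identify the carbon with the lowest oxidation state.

C3

Each bond to a more electronegative atom (O, N, halogen) counts +1, each bond to a less electronegative atom (H, metal, B, Si) counts −1, and each C–C bond counts 0. Tallying each carbon:
C1: 2C, 1H, 1F → 0 − 1 + 1 = 0
C2: 3C, 1Cl → 0 + 1 = +1
C3: 2C, 2H → 0 − 2 = -2
C4: 2C, 2N → 0 + 2 = +2
C5: 2C, 1H, 1O → 0 − 1 + 1 = 0
C6: 1C, 1H, 2N → 0 − 1 + 2 = +1
The most reduced carbon is C3 at -2.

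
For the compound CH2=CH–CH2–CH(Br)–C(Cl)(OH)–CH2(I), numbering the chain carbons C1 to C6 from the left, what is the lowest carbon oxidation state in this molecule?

Bonds to more-electronegative neighbours contribute +1 each, bonds to H or metals contribute −1 each, and C–C bonds contribute 0. Tallying each carbon:
C1: 2C, 2H → 0 − 2 = -2
C2: 3C, 1H → 0 − 1 = -1
C3: 2C, 2H → 0 − 2 = -2
C4: 2C, 1H, 1Br → 0 − 1 + 1 = 0
C5: 2C, 1O, 1Cl → 0 + 1 + 1 = +2
C6: 1C, 2H, 1I → 0 − 2 + 1 = -1
The lowest value is -2.

-2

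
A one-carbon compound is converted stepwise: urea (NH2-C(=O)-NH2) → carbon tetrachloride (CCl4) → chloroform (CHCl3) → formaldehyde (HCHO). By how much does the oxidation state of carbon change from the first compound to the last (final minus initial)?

-4

Carbon oxidation states along the series — urea: +4, carbon tetrachloride: +4, chloroform: +2, formaldehyde: 0.
Net change = 0 − (+4) = -4.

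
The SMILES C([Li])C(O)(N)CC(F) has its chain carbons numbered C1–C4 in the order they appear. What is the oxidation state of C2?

Each bond to a more electronegative atom (O, N, halogen) counts +1, each bond to a less electronegative atom (H, metal, B, Si) counts −1, and each C–C bond counts 0.
C2 has one bond to C (0), one bond to C (0), one bond to O (+1), one bond to N (+1).
Oxidation state = 0 + 0 + 1 + 1 = +2.

+2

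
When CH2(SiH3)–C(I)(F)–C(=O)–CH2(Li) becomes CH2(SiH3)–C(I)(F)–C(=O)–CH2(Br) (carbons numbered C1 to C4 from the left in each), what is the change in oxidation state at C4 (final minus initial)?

Before: C4 has 1 bond to C, 2 bonds to H, 1 bond to Li → oxidation state -3.
After: C4 has 1 bond to C, 2 bonds to H, 1 bond to Br → oxidation state -1.
Δ = -1 − (-3) = +2, so this is an oxidation at C4.

+2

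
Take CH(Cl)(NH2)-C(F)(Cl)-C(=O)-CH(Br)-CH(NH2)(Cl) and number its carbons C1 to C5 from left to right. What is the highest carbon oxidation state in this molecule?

+2

Count +1 for every bond to an atom more electronegative than carbon and −1 for every bond to one less electronegative; C–C bonds are 0. Tallying each carbon:
C1: 1C, 1H, 1N, 1Cl → 0 − 1 + 1 + 1 = +1
C2: 2C, 1F, 1Cl → 0 + 1 + 1 = +2
C3: 2C, 2O → 0 + 2 = +2
C4: 2C, 1H, 1Br → 0 − 1 + 1 = 0
C5: 1C, 1H, 1N, 1Cl → 0 − 1 + 1 + 1 = +1
The highest value is +2.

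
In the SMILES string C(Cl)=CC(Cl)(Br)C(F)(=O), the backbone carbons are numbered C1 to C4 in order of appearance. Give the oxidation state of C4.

Bonds to more-electronegative neighbours contribute +1 each, bonds to H or metals contribute −1 each, and C–C bonds contribute 0.
C4 has one bond to C (0), one bond to F (+1), a double bond to O (2×+1 = +2).
Oxidation state = 0 + 1 + 2 = +3.

+3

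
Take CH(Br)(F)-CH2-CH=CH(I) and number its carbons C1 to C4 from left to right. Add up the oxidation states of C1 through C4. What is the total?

Count +1 for every bond to an atom more electronegative than carbon and −1 for every bond to one less electronegative; C–C bonds are 0. Tallying each carbon:
C1: 1C, 1H, 1F, 1Br → 0 − 1 + 1 + 1 = +1
C2: 2C, 2H → 0 − 2 = -2
C3: 3C, 1H → 0 − 1 = -1
C4: 2C, 1H, 1I → 0 − 1 + 1 = 0
Sum = +1 − 2 − 1 + 0 = -2.

-2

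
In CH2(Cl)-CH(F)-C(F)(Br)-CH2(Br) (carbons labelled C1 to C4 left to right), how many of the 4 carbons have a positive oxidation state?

1

Bonds to more-electronegative neighbours contribute +1 each, bonds to H or metals contribute −1 each, and C–C bonds contribute 0. Tallying each carbon:
C1: 1C, 2H, 1Cl → 0 − 2 + 1 = -1
C2: 2C, 1H, 1F → 0 − 1 + 1 = 0
C3: 2C, 1F, 1Br → 0 + 1 + 1 = +2
C4: 1C, 2H, 1Br → 0 − 2 + 1 = -1
1 carbon (C3) meets the condition.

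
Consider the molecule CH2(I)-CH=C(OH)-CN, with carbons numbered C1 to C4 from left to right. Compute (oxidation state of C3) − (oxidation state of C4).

C3: 3C, 1O → 0 + 1 = +1
C4: 1C, 3N → 0 + 3 = +3
Difference: +1 − (+3) = -2.

-2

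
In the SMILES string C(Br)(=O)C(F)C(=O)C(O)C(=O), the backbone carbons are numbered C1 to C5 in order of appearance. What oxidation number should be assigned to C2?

0

C2 has one bond to C (0), one bond to C (0), one bond to H (-1), one bond to F (+1).
Oxidation state = 0 + 0 − 1 + 1 = 0.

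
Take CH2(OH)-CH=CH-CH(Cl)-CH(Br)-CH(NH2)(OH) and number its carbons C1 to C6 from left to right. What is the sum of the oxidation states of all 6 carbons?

Count +1 for every bond to an atom more electronegative than carbon and −1 for every bond to one less electronegative; C–C bonds are 0. Tallying each carbon:
C1: 1C, 2H, 1O → 0 − 2 + 1 = -1
C2: 3C, 1H → 0 − 1 = -1
C3: 3C, 1H → 0 − 1 = -1
C4: 2C, 1H, 1Cl → 0 − 1 + 1 = 0
C5: 2C, 1H, 1Br → 0 − 1 + 1 = 0
C6: 1C, 1H, 1O, 1N → 0 − 1 + 1 + 1 = +1
Sum = -1 − 1 − 1 + 0 + 0 + 1 = -2.

-2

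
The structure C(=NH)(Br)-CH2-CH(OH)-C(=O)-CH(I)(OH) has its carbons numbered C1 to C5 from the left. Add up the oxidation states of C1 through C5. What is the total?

Tallying each carbon's bonds:
C1: 1C, 2N, 1Br → 0 + 2 + 1 = +3
C2: 2C, 2H → 0 − 2 = -2
C3: 2C, 1H, 1O → 0 − 1 + 1 = 0
C4: 2C, 2O → 0 + 2 = +2
C5: 1C, 1H, 1O, 1I → 0 − 1 + 1 + 1 = +1
Sum = +3 − 2 + 0 + 2 + 1 = +4.

+4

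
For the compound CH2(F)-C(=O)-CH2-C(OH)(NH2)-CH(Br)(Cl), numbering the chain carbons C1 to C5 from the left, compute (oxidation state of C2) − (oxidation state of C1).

+3

C2: 2C, 2O → 0 + 2 = +2
C1: 1C, 2H, 1F → 0 − 2 + 1 = -1
Difference: +2 − (-1) = +3.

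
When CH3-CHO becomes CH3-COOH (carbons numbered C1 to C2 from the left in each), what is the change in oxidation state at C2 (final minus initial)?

Before: C2 has 1 bond to C, 1 bond to H, 2 bonds to O → oxidation state +1.
After: C2 has 1 bond to C, 3 bonds to O → oxidation state +3.
Δ = +3 − (+1) = +2, so this is an oxidation at C2.

+2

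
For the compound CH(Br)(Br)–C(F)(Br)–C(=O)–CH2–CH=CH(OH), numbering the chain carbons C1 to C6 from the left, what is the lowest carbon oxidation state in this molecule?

-2

Each bond to a more electronegative atom (O, N, halogen) counts +1, each bond to a less electronegative atom (H, metal, B, Si) counts −1, and each C–C bond counts 0. Tallying each carbon:
C1: 1C, 1H, 2Br → 0 − 1 + 2 = +1
C2: 2C, 1F, 1Br → 0 + 1 + 1 = +2
C3: 2C, 2O → 0 + 2 = +2
C4: 2C, 2H → 0 − 2 = -2
C5: 3C, 1H → 0 − 1 = -1
C6: 2C, 1H, 1O → 0 − 1 + 1 = 0
The lowest value is -2.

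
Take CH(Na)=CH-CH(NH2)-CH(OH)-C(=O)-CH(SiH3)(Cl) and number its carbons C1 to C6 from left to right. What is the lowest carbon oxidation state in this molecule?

-2

Bonds to more-electronegative neighbours contribute +1 each, bonds to H or metals contribute −1 each, and C–C bonds contribute 0. Tallying each carbon:
C1: 2C, 1H, 1Na → 0 − 1 − 1 = -2
C2: 3C, 1H → 0 − 1 = -1
C3: 2C, 1H, 1N → 0 − 1 + 1 = 0
C4: 2C, 1H, 1O → 0 − 1 + 1 = 0
C5: 2C, 2O → 0 + 2 = +2
C6: 1C, 1H, 1Cl, 1Si → 0 − 1 + 1 − 1 = -1
The lowest value is -2.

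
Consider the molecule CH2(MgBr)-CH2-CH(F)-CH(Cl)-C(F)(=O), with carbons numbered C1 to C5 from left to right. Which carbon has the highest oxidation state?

C5

Each bond to a more electronegative atom (O, N, halogen) counts +1, each bond to a less electronegative atom (H, metal, B, Si) counts −1, and each C–C bond counts 0. Tallying each carbon:
C1: 1C, 2H, 1Mg → 0 − 2 − 1 = -3
C2: 2C, 2H → 0 − 2 = -2
C3: 2C, 1H, 1F → 0 − 1 + 1 = 0
C4: 2C, 1H, 1Cl → 0 − 1 + 1 = 0
C5: 1C, 2O, 1F → 0 + 2 + 1 = +3
The most oxidised carbon is C5 at +3.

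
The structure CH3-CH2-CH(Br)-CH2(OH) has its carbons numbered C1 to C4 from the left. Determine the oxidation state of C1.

C1 has one bond to C (0), one bond to H (-1), one bond to H (-1), one bond to H (-1).
Oxidation state = 0 − 1 − 1 − 1 = -3.

-3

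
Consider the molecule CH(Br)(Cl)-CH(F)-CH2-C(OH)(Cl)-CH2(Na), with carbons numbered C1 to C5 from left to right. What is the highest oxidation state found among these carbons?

+2

Tallying each carbon's bonds:
C1: 1C, 1H, 1Cl, 1Br → 0 − 1 + 1 + 1 = +1
C2: 2C, 1H, 1F → 0 − 1 + 1 = 0
C3: 2C, 2H → 0 − 2 = -2
C4: 2C, 1O, 1Cl → 0 + 1 + 1 = +2
C5: 1C, 2H, 1Na → 0 − 2 − 1 = -3
The highest value is +2.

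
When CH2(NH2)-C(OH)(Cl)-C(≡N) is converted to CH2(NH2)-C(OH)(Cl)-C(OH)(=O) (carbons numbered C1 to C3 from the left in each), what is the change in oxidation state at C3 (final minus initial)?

0

Before: C3 has 1 bond to C, 3 bonds to N → oxidation state +3.
After: C3 has 1 bond to C, 3 bonds to O → oxidation state +3.
Δ = +3 − (+3) = 0, so no net redox change at C3.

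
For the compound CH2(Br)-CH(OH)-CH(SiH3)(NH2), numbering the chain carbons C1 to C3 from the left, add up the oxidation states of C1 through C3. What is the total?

-2

Bonds to more-electronegative neighbours contribute +1 each, bonds to H or metals contribute −1 each, and C–C bonds contribute 0. Tallying each carbon:
C1: 1C, 2H, 1Br → 0 − 2 + 1 = -1
C2: 2C, 1H, 1O → 0 − 1 + 1 = 0
C3: 1C, 1H, 1N, 1Si → 0 − 1 + 1 − 1 = -1
Sum = -1 + 0 − 1 = -2.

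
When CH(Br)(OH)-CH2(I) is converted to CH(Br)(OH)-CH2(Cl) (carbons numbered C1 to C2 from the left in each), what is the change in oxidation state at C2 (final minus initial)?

0

Before: C2 has 1 bond to C, 2 bonds to H, 1 bond to I → oxidation state -1.
After: C2 has 1 bond to C, 2 bonds to H, 1 bond to Cl → oxidation state -1.
Δ = -1 − (-1) = 0, so no net redox change at C2.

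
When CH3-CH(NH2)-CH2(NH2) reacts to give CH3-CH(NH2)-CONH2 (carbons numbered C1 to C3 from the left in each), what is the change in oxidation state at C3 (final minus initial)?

Before: C3 has 1 bond to C, 2 bonds to H, 1 bond to N → oxidation state -1.
After: C3 has 1 bond to C, 2 bonds to O, 1 bond to N → oxidation state +3.
Δ = +3 − (-1) = +4, so this is an oxidation at C3.

+4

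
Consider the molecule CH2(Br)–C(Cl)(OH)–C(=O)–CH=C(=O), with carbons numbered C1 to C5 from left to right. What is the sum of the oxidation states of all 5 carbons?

Assign +1 per bond to O/N/halogen, −1 per bond to H or an electropositive element, and 0 per bond to carbon. Tallying each carbon:
C1: 1C, 2H, 1Br → 0 − 2 + 1 = -1
C2: 2C, 1O, 1Cl → 0 + 1 + 1 = +2
C3: 2C, 2O → 0 + 2 = +2
C4: 3C, 1H → 0 − 1 = -1
C5: 2C, 2O → 0 + 2 = +2
Sum = -1 + 2 + 2 − 1 + 2 = +4.

+4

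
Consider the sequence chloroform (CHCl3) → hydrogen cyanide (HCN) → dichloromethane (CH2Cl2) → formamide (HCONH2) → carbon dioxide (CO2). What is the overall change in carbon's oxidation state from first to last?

Carbon oxidation states along the series — chloroform: +2, hydrogen cyanide: +2, dichloromethane: 0, formamide: +2, carbon dioxide: +4.
Net change = +4 − (+2) = +2.

+2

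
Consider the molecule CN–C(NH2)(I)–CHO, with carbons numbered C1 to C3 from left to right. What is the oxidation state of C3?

+1

C3 has one bond to C (0), one bond to H (-1), a double bond to O (2×+1 = +2).
Oxidation state = 0 − 1 + 2 = +1.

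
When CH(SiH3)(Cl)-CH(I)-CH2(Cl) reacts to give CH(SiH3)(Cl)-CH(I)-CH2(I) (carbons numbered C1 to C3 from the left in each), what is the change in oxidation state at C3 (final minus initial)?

0

Before: C3 has 1 bond to C, 2 bonds to H, 1 bond to Cl → oxidation state -1.
After: C3 has 1 bond to C, 2 bonds to H, 1 bond to I → oxidation state -1.
Δ = -1 − (-1) = 0, so no net redox change at C3.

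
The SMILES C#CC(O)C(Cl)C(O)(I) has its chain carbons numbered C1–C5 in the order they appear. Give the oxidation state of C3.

0

Count +1 for every bond to an atom more electronegative than carbon and −1 for every bond to one less electronegative; C–C bonds are 0.
C3 has one bond to C (0), one bond to C (0), one bond to H (-1), one bond to O (+1).
Oxidation state = 0 + 0 − 1 + 1 = 0.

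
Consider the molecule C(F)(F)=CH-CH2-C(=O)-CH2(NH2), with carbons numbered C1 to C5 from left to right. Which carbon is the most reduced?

C3

Tallying each carbon's bonds:
C1: 2C, 2F → 0 + 2 = +2
C2: 3C, 1H → 0 − 1 = -1
C3: 2C, 2H → 0 − 2 = -2
C4: 2C, 2O → 0 + 2 = +2
C5: 1C, 2H, 1N → 0 − 2 + 1 = -1
The most reduced carbon is C3 at -2.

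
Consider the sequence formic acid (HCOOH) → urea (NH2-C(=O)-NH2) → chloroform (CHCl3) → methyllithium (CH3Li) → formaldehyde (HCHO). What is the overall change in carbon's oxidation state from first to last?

Carbon oxidation states along the series — formic acid: +2, urea: +4, chloroform: +2, methyllithium: -4, formaldehyde: 0.
Net change = 0 − (+2) = -2.

-2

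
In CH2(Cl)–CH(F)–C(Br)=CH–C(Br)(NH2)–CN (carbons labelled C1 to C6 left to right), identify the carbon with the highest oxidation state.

C6

Tallying each carbon's bonds:
C1: 1C, 2H, 1Cl → 0 − 2 + 1 = -1
C2: 2C, 1H, 1F → 0 − 1 + 1 = 0
C3: 3C, 1Br → 0 + 1 = +1
C4: 3C, 1H → 0 − 1 = -1
C5: 2C, 1N, 1Br → 0 + 1 + 1 = +2
C6: 1C, 3N → 0 + 3 = +3
The most oxidised carbon is C6 at +3.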